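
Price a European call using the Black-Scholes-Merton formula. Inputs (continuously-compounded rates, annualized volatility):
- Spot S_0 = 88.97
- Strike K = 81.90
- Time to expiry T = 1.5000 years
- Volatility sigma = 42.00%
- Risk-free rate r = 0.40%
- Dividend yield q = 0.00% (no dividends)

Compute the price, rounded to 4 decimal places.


d1 = (ln(S/K) + (r - q + 0.5*sigma^2) * T) / (sigma * sqrt(T)) = 0.42982760
d2 = d1 - sigma * sqrt(T) = -0.08456524
exp(-rT) = 0.99401796; exp(-qT) = 1.00000000
C = S_0 * exp(-qT) * N(d1) - K * exp(-rT) * N(d2)
N(d1) = 0.66633947; N(d2) = 0.46630352
C = 88.9700 * 1.00000000 * 0.66633947 - 81.9000 * 0.99401796 * 0.46630352 = 21.3224

Answer: Price = 21.3224


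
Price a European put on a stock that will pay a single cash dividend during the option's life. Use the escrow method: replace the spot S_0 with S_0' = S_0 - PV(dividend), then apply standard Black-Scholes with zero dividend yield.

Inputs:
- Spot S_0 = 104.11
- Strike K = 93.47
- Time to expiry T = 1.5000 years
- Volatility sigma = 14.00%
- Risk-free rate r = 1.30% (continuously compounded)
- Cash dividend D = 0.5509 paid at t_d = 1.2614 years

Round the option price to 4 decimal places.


PV(D) = D * exp(-r * t_d) = 0.5509 * 0.98373552 = 0.54193990
S_0' = S_0 - PV(D) = 104.1100 - 0.54193990 = 103.56806010
d1 = (ln(S_0'/K) + (r + sigma^2/2)*T) / (sigma*sqrt(T)) = 0.79776646
d2 = d1 - sigma*sqrt(T) = 0.62630218
exp(-rT) = 0.98068890
N(-d1) = 0.21250301; N(-d2) = 0.26555838
P = K * exp(-rT) * N(-d2) - S_0' * N(-d1) = 93.4700 * 0.98068890 * 0.26555838 - 103.56806010 * 0.21250301 = 2.3339

Answer: Price = 2.3339


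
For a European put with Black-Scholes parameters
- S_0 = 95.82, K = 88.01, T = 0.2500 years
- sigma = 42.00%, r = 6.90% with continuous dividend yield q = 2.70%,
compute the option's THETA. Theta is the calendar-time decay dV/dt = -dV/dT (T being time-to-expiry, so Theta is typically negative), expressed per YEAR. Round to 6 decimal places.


d1 = 0.5598618432; d2 = 0.3498618432
phi(d1) = 0.3410721724; exp(-qT) = 0.9932727301; exp(-rT) = 0.9828979294
Theta = -S*exp(-qT)*phi(d1)*sigma/(2*sqrt(T)) + r*K*exp(-rT)*N(-d2) - q*S*exp(-qT)*N(-d1)
N(-d1) = 0.2877868385; N(-d2) = 0.3632211921; sqrt(T) = 0.5000000000
Term 1 = -95.8200 * 0.9932727301 * 0.3410721724 * 0.4200 / (2 * 0.5000000000) = -13.6339047805
Term 2 = 0.0690 * 88.0100 * 0.9828979294 * 0.3632211921 = 2.1680071560
Term 3 = -0.0270 * 95.8200 * 0.9932727301 * 0.2877868385 = -0.7395360873
Theta = -13.6339047805 + (2.1680071560) + (-0.7395360873) = -12.205434

Answer: Theta = -12.205434


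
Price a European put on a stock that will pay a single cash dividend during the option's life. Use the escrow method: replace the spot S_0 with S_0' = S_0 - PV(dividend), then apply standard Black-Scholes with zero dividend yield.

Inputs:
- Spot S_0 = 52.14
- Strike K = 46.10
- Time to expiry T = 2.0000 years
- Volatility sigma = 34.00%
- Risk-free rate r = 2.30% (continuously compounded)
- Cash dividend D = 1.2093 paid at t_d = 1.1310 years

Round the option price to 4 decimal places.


PV(D) = D * exp(-r * t_d) = 1.2093 * 0.97432242 = 1.17824811
S_0' = S_0 - PV(D) = 52.1400 - 1.17824811 = 50.96175189
d1 = (ln(S_0'/K) + (r + sigma^2/2)*T) / (sigma*sqrt(T)) = 0.54460208
d2 = d1 - sigma*sqrt(T) = 0.06376947
exp(-rT) = 0.95504196
N(-d1) = 0.29301361; N(-d2) = 0.47457690
P = K * exp(-rT) * N(-d2) - S_0' * N(-d1) = 46.1000 * 0.95504196 * 0.47457690 - 50.96175189 * 0.29301361 = 5.9619

Answer: Price = 5.9619


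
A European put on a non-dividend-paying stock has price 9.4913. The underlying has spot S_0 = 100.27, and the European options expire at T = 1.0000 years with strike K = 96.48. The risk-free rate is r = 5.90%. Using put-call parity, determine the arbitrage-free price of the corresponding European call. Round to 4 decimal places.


Put-call parity: C - P = S_0 * exp(-qT) - K * exp(-rT).
S_0 * exp(-qT) = 100.2700 * 1.00000000 = 100.27000000
K * exp(-rT) = 96.4800 * 0.94270677 = 90.95234909
C = P + S*exp(-qT) - K*exp(-rT)
C = 9.4913 + 100.27000000 - 90.95234909 = 18.8090

Answer: Call price = 18.8090


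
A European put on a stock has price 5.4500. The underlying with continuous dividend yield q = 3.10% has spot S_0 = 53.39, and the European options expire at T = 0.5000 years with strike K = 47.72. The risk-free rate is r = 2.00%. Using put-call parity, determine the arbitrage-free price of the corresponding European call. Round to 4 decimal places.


Put-call parity: C - P = S_0 * exp(-qT) - K * exp(-rT).
S_0 * exp(-qT) = 53.3900 * 0.98461951 = 52.56883547
K * exp(-rT) = 47.7200 * 0.99004983 = 47.24517807
C = P + S*exp(-qT) - K*exp(-rT)
C = 5.4500 + 52.56883547 - 47.24517807 = 10.7737

Answer: Call price = 10.7737


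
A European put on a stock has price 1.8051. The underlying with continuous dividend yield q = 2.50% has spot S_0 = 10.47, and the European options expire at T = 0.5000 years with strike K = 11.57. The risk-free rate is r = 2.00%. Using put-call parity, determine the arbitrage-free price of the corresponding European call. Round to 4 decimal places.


Put-call parity: C - P = S_0 * exp(-qT) - K * exp(-rT).
S_0 * exp(-qT) = 10.4700 * 0.98757780 = 10.33993957
K * exp(-rT) = 11.5700 * 0.99004983 = 11.45487658
C = P + S*exp(-qT) - K*exp(-rT)
C = 1.8051 + 10.33993957 - 11.45487658 = 0.6902

Answer: Call price = 0.6902


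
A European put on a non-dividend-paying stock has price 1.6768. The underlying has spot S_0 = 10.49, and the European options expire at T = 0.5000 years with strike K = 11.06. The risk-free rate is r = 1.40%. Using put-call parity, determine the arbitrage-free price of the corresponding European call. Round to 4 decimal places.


Answer: Call price = 1.1839

Derivation:
Put-call parity: C - P = S_0 * exp(-qT) - K * exp(-rT).
S_0 * exp(-qT) = 10.4900 * 1.00000000 = 10.49000000
K * exp(-rT) = 11.0600 * 0.99302444 = 10.98285034
C = P + S*exp(-qT) - K*exp(-rT)
C = 1.6768 + 10.49000000 - 10.98285034 = 1.1839


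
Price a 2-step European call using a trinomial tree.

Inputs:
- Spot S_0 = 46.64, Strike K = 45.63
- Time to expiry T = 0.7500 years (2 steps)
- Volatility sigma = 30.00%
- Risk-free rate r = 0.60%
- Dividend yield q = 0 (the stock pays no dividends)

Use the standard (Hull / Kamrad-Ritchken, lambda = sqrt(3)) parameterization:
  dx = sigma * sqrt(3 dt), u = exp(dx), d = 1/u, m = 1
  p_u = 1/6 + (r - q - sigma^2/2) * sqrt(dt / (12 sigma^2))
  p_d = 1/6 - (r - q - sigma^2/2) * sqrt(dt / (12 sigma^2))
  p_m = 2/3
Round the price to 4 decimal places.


Answer: Price = V(0,0) = 4.9005

Derivation:
dt = T/N = 0.375000; dx = sigma*sqrt(3*dt) = 0.318198
u = exp(dx) = 1.374648; d = 1/u = 0.727459
p_u = 0.143686, p_m = 0.666667, p_d = 0.189648
Discount per step: exp(-r*dt) = 0.997753
Stock lattice S(k, j) with j the centered position index:
  k=0: S(0,+0) = 46.6400
  k=1: S(1,-1) = 33.9287; S(1,+0) = 46.6400; S(1,+1) = 64.1136
  k=2: S(2,-2) = 24.6817; S(2,-1) = 33.9287; S(2,+0) = 46.6400; S(2,+1) = 64.1136; S(2,+2) = 88.1337
Terminal payoffs V(N, j) = max(S_T - K, 0):
  V(2,-2) = 0.000000; V(2,-1) = 0.000000; V(2,+0) = 1.010000; V(2,+1) = 18.483605; V(2,+2) = 42.503671
Backward induction: V(k, j) = exp(-r*dt) * [p_u * V(k+1, j+1) + p_m * V(k+1, j) + p_d * V(k+1, j-1)]
  V(1,-1) = exp(-r*dt) * [p_u*1.010000 + p_m*0.000000 + p_d*0.000000] = 0.144796
  V(1,+0) = exp(-r*dt) * [p_u*18.483605 + p_m*1.010000 + p_d*0.000000] = 3.321681
  V(1,+1) = exp(-r*dt) * [p_u*42.503671 + p_m*18.483605 + p_d*1.010000] = 18.579267
  V(0,+0) = exp(-r*dt) * [p_u*18.579267 + p_m*3.321681 + p_d*0.144796] = 4.900451


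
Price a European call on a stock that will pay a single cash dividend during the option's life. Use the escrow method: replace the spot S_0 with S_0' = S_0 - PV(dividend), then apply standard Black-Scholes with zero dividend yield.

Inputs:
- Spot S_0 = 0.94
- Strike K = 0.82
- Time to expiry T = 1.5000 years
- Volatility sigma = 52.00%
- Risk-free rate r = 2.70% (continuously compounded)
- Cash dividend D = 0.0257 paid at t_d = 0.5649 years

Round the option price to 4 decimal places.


Answer: Price = 0.2819

Derivation:
PV(D) = D * exp(-r * t_d) = 0.0257 * 0.98486343 = 0.02531099
S_0' = S_0 - PV(D) = 0.9400 - 0.02531099 = 0.91468901
d1 = (ln(S_0'/K) + (r + sigma^2/2)*T) / (sigma*sqrt(T)) = 0.55361575
d2 = d1 - sigma*sqrt(T) = -0.08325158
exp(-rT) = 0.96030916
N(d1) = 0.71007908; N(d2) = 0.46682575
C = S_0' * N(d1) - K * exp(-rT) * N(d2) = 0.91468901 * 0.71007908 - 0.8200 * 0.96030916 * 0.46682575 = 0.2819


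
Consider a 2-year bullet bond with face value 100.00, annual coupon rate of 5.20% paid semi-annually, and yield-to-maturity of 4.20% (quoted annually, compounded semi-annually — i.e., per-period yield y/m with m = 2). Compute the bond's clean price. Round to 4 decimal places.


Answer: Price = 101.8993

Derivation:
Coupon per period c = face * coupon_rate / m = 2.600000
Periods per year m = 2; per-period yield y/m = 0.021000
Number of cashflows N = 4
Cashflows (t years, CF_t, discount factor 1/(1+y/m)^(m*t), PV):
  t = 0.5000: CF_t = 2.600000, DF = 0.979432, PV = 2.546523
  t = 1.0000: CF_t = 2.600000, DF = 0.959287, PV = 2.494146
  t = 1.5000: CF_t = 2.600000, DF = 0.939556, PV = 2.442846
  t = 2.0000: CF_t = 102.600000, DF = 0.920231, PV = 94.415738
Price P = sum_t PV_t = 101.899253


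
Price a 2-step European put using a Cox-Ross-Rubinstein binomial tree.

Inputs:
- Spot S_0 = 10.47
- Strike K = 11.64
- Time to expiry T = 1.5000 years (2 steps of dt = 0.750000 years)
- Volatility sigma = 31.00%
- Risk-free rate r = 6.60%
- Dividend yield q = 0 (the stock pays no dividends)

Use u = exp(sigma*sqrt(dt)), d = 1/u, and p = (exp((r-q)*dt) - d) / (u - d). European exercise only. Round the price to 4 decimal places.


Answer: Price = V(0,0) = 1.6485

Derivation:
dt = T/N = 0.750000
u = exp(sigma*sqrt(dt)) = 1.307959; d = 1/u = 0.764550
p = (exp((r-q)*dt) - d) / (u - d) = 0.526667
Discount per step: exp(-r*dt) = 0.951705
Stock lattice S(k, i) with i counting down-moves:
  k=0: S(0,0) = 10.4700
  k=1: S(1,0) = 13.6943; S(1,1) = 8.0048
  k=2: S(2,0) = 17.9116; S(2,1) = 10.4700; S(2,2) = 6.1201
Terminal payoffs V(N, i) = max(K - S_T, 0):
  V(2,0) = 0.000000; V(2,1) = 1.170000; V(2,2) = 5.519901
Backward induction: V(k, i) = exp(-r*dt) * [p * V(k+1, i) + (1-p) * V(k+1, i+1)].
  V(1,0) = exp(-r*dt) * [p*0.000000 + (1-p)*1.170000] = 0.527054
  V(1,1) = exp(-r*dt) * [p*1.170000 + (1-p)*5.519901] = 3.073010
  V(0,0) = exp(-r*dt) * [p*0.527054 + (1-p)*3.073010] = 1.648485


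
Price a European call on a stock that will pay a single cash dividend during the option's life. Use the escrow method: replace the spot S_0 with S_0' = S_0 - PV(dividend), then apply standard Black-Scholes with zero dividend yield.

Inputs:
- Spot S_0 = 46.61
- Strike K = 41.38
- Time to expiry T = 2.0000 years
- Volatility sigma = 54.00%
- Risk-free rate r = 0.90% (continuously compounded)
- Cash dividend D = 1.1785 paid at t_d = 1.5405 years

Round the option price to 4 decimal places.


PV(D) = D * exp(-r * t_d) = 1.1785 * 0.98623117 = 1.16227343
S_0' = S_0 - PV(D) = 46.6100 - 1.16227343 = 45.44772657
d1 = (ln(S_0'/K) + (r + sigma^2/2)*T) / (sigma*sqrt(T)) = 0.52818929
d2 = d1 - sigma*sqrt(T) = -0.23548603
exp(-rT) = 0.98216103
N(d1) = 0.70131602; N(d2) = 0.40691576
C = S_0' * N(d1) - K * exp(-rT) * N(d2) = 45.44772657 * 0.70131602 - 41.3800 * 0.98216103 * 0.40691576 = 15.3354

Answer: Price = 15.3354


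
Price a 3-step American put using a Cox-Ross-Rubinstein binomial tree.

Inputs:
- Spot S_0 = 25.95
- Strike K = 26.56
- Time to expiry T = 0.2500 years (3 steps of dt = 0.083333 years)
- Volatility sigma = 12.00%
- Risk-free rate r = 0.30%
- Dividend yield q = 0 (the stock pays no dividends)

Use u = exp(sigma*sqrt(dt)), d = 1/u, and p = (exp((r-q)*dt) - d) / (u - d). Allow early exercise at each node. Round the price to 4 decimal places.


Answer: Price = V(0,0) = 0.9752

Derivation:
dt = T/N = 0.083333
u = exp(sigma*sqrt(dt)) = 1.035248; d = 1/u = 0.965952
p = (exp((r-q)*dt) - d) / (u - d) = 0.494949
Discount per step: exp(-r*dt) = 0.999750
Stock lattice S(k, i) with i counting down-moves:
  k=0: S(0,0) = 25.9500
  k=1: S(1,0) = 26.8647; S(1,1) = 25.0665
  k=2: S(2,0) = 27.8116; S(2,1) = 25.9500; S(2,2) = 24.2130
  k=3: S(3,0) = 28.7919; S(3,1) = 26.8647; S(3,2) = 25.0665; S(3,3) = 23.3886
Terminal payoffs V(N, i) = max(K - S_T, 0):
  V(3,0) = 0.000000; V(3,1) = 0.000000; V(3,2) = 1.493543; V(3,3) = 3.171404
Backward induction: V(k, i) = exp(-r*dt) * [p * V(k+1, i) + (1-p) * V(k+1, i+1)]; then take max(V_cont, immediate exercise) for American.
  V(2,0) = exp(-r*dt) * [p*0.000000 + (1-p)*0.000000] = 0.000000; exercise = 0.000000; V(2,0) = max -> 0.000000
  V(2,1) = exp(-r*dt) * [p*0.000000 + (1-p)*1.493543] = 0.754127; exercise = 0.610000; V(2,1) = max -> 0.754127
  V(2,2) = exp(-r*dt) * [p*1.493543 + (1-p)*3.171404] = 2.340363; exercise = 2.347002; V(2,2) = max -> 2.347002
  V(1,0) = exp(-r*dt) * [p*0.000000 + (1-p)*0.754127] = 0.380778; exercise = 0.000000; V(1,0) = max -> 0.380778
  V(1,1) = exp(-r*dt) * [p*0.754127 + (1-p)*2.347002] = 1.558221; exercise = 1.493543; V(1,1) = max -> 1.558221
  V(0,0) = exp(-r*dt) * [p*0.380778 + (1-p)*1.558221] = 0.975203; exercise = 0.610000; V(0,0) = max -> 0.975203


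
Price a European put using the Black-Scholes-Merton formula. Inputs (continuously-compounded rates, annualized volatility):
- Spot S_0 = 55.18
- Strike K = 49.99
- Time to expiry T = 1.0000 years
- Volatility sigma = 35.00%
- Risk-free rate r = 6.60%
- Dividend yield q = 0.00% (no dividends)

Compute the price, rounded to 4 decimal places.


Answer: Price = 3.6528

Derivation:
d1 = (ln(S/K) + (r - q + 0.5*sigma^2) * T) / (sigma * sqrt(T)) = 0.64579310
d2 = d1 - sigma * sqrt(T) = 0.29579310
exp(-rT) = 0.93613086; exp(-qT) = 1.00000000
P = K * exp(-rT) * N(-d2) - S_0 * exp(-qT) * N(-d1)
N(-d1) = 0.25920668; N(-d2) = 0.38369405
P = 49.9900 * 0.93613086 * 0.38369405 - 55.1800 * 1.00000000 * 0.25920668 = 3.6528


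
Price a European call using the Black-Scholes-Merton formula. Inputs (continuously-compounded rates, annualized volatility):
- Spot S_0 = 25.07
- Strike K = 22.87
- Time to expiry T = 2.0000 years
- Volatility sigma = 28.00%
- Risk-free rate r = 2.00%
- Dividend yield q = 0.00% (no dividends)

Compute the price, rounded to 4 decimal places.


d1 = (ln(S/K) + (r - q + 0.5*sigma^2) * T) / (sigma * sqrt(T)) = 0.53095109
d2 = d1 - sigma * sqrt(T) = 0.13497129
exp(-rT) = 0.96078944; exp(-qT) = 1.00000000
C = S_0 * exp(-qT) * N(d1) - K * exp(-rT) * N(d2)
N(d1) = 0.70227366; N(d2) = 0.55368271
C = 25.0700 * 1.00000000 * 0.70227366 - 22.8700 * 0.96078944 * 0.55368271 = 5.4398

Answer: Price = 5.4398


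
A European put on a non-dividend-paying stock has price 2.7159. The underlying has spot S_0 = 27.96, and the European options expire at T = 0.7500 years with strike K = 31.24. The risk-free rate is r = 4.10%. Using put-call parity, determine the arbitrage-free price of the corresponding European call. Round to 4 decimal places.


Answer: Call price = 0.3819

Derivation:
Put-call parity: C - P = S_0 * exp(-qT) - K * exp(-rT).
S_0 * exp(-qT) = 27.9600 * 1.00000000 = 27.96000000
K * exp(-rT) = 31.2400 * 0.96971797 = 30.29398945
C = P + S*exp(-qT) - K*exp(-rT)
C = 2.7159 + 27.96000000 - 30.29398945 = 0.3819


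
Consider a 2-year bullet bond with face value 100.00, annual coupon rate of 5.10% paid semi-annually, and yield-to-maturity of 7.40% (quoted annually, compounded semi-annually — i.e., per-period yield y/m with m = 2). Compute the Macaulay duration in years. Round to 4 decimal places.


Coupon per period c = face * coupon_rate / m = 2.550000
Periods per year m = 2; per-period yield y/m = 0.037000
Number of cashflows N = 4
Cashflows (t years, CF_t, discount factor 1/(1+y/m)^(m*t), PV):
  t = 0.5000: CF_t = 2.550000, DF = 0.964320, PV = 2.459016
  t = 1.0000: CF_t = 2.550000, DF = 0.929913, PV = 2.371279
  t = 1.5000: CF_t = 2.550000, DF = 0.896734, PV = 2.286672
  t = 2.0000: CF_t = 102.550000, DF = 0.864739, PV = 88.678970
Price P = sum_t PV_t = 95.795937
Macaulay numerator sum_t t * PV_t:
  t * PV_t at t = 0.5000: 1.229508
  t * PV_t at t = 1.0000: 2.371279
  t * PV_t at t = 1.5000: 3.430008
  t * PV_t at t = 2.0000: 177.357940
Macaulay duration D = (sum_t t * PV_t) / P = 184.388735 / 95.795937 = 1.924807

Answer: Macaulay duration = 1.9248 years


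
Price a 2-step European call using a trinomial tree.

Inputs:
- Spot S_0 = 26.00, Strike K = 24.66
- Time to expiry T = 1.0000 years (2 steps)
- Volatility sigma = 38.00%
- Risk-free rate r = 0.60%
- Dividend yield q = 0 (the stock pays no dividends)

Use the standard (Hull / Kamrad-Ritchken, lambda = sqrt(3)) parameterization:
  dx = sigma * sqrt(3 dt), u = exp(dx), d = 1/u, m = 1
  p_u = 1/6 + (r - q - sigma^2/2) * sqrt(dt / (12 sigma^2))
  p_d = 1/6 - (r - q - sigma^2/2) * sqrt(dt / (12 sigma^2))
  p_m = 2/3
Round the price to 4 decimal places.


dt = T/N = 0.500000; dx = sigma*sqrt(3*dt) = 0.465403
u = exp(dx) = 1.592656; d = 1/u = 0.627882
p_u = 0.131106, p_m = 0.666667, p_d = 0.202227
Discount per step: exp(-r*dt) = 0.997004
Stock lattice S(k, j) with j the centered position index:
  k=0: S(0,+0) = 26.0000
  k=1: S(1,-1) = 16.3249; S(1,+0) = 26.0000; S(1,+1) = 41.4091
  k=2: S(2,-2) = 10.2501; S(2,-1) = 16.3249; S(2,+0) = 26.0000; S(2,+1) = 41.4091; S(2,+2) = 65.9504
Terminal payoffs V(N, j) = max(S_T - K, 0):
  V(2,-2) = 0.000000; V(2,-1) = 0.000000; V(2,+0) = 1.340000; V(2,+1) = 16.749056; V(2,+2) = 41.290380
Backward induction: V(k, j) = exp(-r*dt) * [p_u * V(k+1, j+1) + p_m * V(k+1, j) + p_d * V(k+1, j-1)]
  V(1,-1) = exp(-r*dt) * [p_u*1.340000 + p_m*0.000000 + p_d*0.000000] = 0.175156
  V(1,+0) = exp(-r*dt) * [p_u*16.749056 + p_m*1.340000 + p_d*0.000000] = 3.079983
  V(1,+1) = exp(-r*dt) * [p_u*41.290380 + p_m*16.749056 + p_d*1.340000] = 16.799966
  V(0,+0) = exp(-r*dt) * [p_u*16.799966 + p_m*3.079983 + p_d*0.175156] = 4.278466

Answer: Price = V(0,0) = 4.2785


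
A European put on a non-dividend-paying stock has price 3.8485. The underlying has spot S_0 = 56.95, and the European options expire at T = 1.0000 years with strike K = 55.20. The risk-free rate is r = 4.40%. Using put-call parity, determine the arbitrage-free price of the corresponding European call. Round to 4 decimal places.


Answer: Call price = 7.9746

Derivation:
Put-call parity: C - P = S_0 * exp(-qT) - K * exp(-rT).
S_0 * exp(-qT) = 56.9500 * 1.00000000 = 56.95000000
K * exp(-rT) = 55.2000 * 0.95695396 = 52.82385845
C = P + S*exp(-qT) - K*exp(-rT)
C = 3.8485 + 56.95000000 - 52.82385845 = 7.9746


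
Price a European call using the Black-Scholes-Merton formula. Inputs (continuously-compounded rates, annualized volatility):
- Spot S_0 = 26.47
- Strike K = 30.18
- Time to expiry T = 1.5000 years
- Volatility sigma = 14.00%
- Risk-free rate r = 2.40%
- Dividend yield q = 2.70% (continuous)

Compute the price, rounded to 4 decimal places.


Answer: Price = 0.5682

Derivation:
d1 = (ln(S/K) + (r - q + 0.5*sigma^2) * T) / (sigma * sqrt(T)) = -0.70549642
d2 = d1 - sigma * sqrt(T) = -0.87696070
exp(-rT) = 0.96464029; exp(-qT) = 0.96030916
C = S_0 * exp(-qT) * N(d1) - K * exp(-rT) * N(d2)
N(d1) = 0.24025068; N(d2) = 0.19025399
C = 26.4700 * 0.96030916 * 0.24025068 - 30.1800 * 0.96464029 * 0.19025399 = 0.5682


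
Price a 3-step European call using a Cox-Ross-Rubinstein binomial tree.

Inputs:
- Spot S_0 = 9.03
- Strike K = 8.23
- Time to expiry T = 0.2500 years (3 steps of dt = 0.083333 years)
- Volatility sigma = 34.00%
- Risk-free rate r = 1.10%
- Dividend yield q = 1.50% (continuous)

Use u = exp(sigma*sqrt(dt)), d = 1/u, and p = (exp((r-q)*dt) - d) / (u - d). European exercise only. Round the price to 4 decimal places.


Answer: Price = V(0,0) = 1.0246

Derivation:
dt = T/N = 0.083333
u = exp(sigma*sqrt(dt)) = 1.103128; d = 1/u = 0.906513
p = (exp((r-q)*dt) - d) / (u - d) = 0.473787
Discount per step: exp(-r*dt) = 0.999084
Stock lattice S(k, i) with i counting down-moves:
  k=0: S(0,0) = 9.0300
  k=1: S(1,0) = 9.9612; S(1,1) = 8.1858
  k=2: S(2,0) = 10.9885; S(2,1) = 9.0300; S(2,2) = 7.4206
  k=3: S(3,0) = 12.1217; S(3,1) = 9.9612; S(3,2) = 8.1858; S(3,3) = 6.7268
Terminal payoffs V(N, i) = max(S_T - K, 0):
  V(3,0) = 3.891746; V(3,1) = 1.731243; V(3,2) = 0.000000; V(3,3) = 0.000000
Backward induction: V(k, i) = exp(-r*dt) * [p * V(k+1, i) + (1-p) * V(k+1, i+1)].
  V(2,0) = exp(-r*dt) * [p*3.891746 + (1-p)*1.731243] = 2.752338
  V(2,1) = exp(-r*dt) * [p*1.731243 + (1-p)*0.000000] = 0.819489
  V(2,2) = exp(-r*dt) * [p*0.000000 + (1-p)*0.000000] = 0.000000
  V(1,0) = exp(-r*dt) * [p*2.752338 + (1-p)*0.819489] = 1.733658
  V(1,1) = exp(-r*dt) * [p*0.819489 + (1-p)*0.000000] = 0.387908
  V(0,0) = exp(-r*dt) * [p*1.733658 + (1-p)*0.387908] = 1.024568


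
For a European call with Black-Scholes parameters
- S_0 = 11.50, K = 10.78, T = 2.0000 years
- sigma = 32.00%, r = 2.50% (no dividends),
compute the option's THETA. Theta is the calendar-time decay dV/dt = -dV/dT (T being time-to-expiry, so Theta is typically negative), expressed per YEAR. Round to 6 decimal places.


Answer: Theta = -0.593605

Derivation:
d1 = 0.4796271486; d2 = 0.0270788086
phi(d1) = 0.3555961387; exp(-qT) = 1.0000000000; exp(-rT) = 0.9512294245
Theta = -S*exp(-qT)*phi(d1)*sigma/(2*sqrt(T)) - r*K*exp(-rT)*N(d2) + q*S*exp(-qT)*N(d1)
N(d1) = 0.6842537308; N(d2) = 0.5108015616; sqrt(T) = 1.4142135624
Term 1 = -11.5000 * 1.0000000000 * 0.3555961387 * 0.3200 / (2 * 1.4142135624) = -0.4626577715
Term 2 = -0.0250 * 10.7800 * 0.9512294245 * 0.5108015616 = -0.1309472136
Term 3 = 0 (no dividend yield, q = 0)
Theta = -0.4626577715 + (-0.1309472136) + (0.0000000000) = -0.593605


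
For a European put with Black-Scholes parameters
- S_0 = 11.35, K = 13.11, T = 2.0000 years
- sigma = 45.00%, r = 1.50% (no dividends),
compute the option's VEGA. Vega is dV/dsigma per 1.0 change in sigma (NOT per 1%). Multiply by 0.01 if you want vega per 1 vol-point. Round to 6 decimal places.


Answer: Vega = 6.342150

Derivation:
d1 = 0.1388167616; d2 = -0.4975793414
phi(d1) = 0.3951169113; exp(-qT) = 1.0000000000; exp(-rT) = 0.9704455335
Vega = S * exp(-qT) * phi(d1) * sqrt(T) = 11.3500 * 1.0000000000 * 0.3951169113 * 1.4142135624 = 6.342150


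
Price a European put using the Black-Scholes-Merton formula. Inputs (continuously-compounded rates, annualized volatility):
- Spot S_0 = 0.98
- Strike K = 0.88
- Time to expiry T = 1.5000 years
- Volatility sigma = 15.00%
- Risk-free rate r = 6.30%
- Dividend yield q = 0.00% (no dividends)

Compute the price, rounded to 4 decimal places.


d1 = (ln(S/K) + (r - q + 0.5*sigma^2) * T) / (sigma * sqrt(T)) = 1.19211584
d2 = d1 - sigma * sqrt(T) = 1.00840411
exp(-rT) = 0.90982773; exp(-qT) = 1.00000000
P = K * exp(-rT) * N(-d2) - S_0 * exp(-qT) * N(-d1)
N(-d1) = 0.11660791; N(-d2) = 0.15663025
P = 0.8800 * 0.90982773 * 0.15663025 - 0.9800 * 1.00000000 * 0.11660791 = 0.0111

Answer: Price = 0.0111


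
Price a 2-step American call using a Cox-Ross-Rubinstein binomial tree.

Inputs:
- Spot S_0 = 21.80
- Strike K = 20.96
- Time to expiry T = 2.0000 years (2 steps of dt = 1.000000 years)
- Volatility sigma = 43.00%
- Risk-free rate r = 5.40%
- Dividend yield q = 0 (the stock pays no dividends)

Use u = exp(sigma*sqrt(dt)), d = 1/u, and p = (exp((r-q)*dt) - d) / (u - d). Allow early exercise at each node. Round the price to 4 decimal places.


Answer: Price = V(0,0) = 6.0950

Derivation:
dt = T/N = 1.000000
u = exp(sigma*sqrt(dt)) = 1.537258; d = 1/u = 0.650509
p = (exp((r-q)*dt) - d) / (u - d) = 0.456697
Discount per step: exp(-r*dt) = 0.947432
Stock lattice S(k, i) with i counting down-moves:
  k=0: S(0,0) = 21.8000
  k=1: S(1,0) = 33.5122; S(1,1) = 14.1811
  k=2: S(2,0) = 51.5169; S(2,1) = 21.8000; S(2,2) = 9.2249
Terminal payoffs V(N, i) = max(S_T - K, 0):
  V(2,0) = 30.556903; V(2,1) = 0.840000; V(2,2) = 0.000000
Backward induction: V(k, i) = exp(-r*dt) * [p * V(k+1, i) + (1-p) * V(k+1, i+1)]; then take max(V_cont, immediate exercise) for American.
  V(1,0) = exp(-r*dt) * [p*30.556903 + (1-p)*0.840000] = 13.654037; exercise = 12.552214; V(1,0) = max -> 13.654037
  V(1,1) = exp(-r*dt) * [p*0.840000 + (1-p)*0.000000] = 0.363459; exercise = 0.000000; V(1,1) = max -> 0.363459
  V(0,0) = exp(-r*dt) * [p*13.654037 + (1-p)*0.363459] = 6.095047; exercise = 0.840000; V(0,0) = max -> 6.095047


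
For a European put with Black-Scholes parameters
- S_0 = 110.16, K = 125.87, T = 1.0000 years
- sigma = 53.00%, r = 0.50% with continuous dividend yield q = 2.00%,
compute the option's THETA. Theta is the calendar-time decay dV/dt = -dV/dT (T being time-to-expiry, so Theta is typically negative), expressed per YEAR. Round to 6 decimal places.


d1 = -0.0148410828; d2 = -0.5448410828
phi(d1) = 0.3988983478; exp(-qT) = 0.9801986733; exp(-rT) = 0.9950124792
Theta = -S*exp(-qT)*phi(d1)*sigma/(2*sqrt(T)) + r*K*exp(-rT)*N(-d2) - q*S*exp(-qT)*N(-d1)
N(-d1) = 0.5059205181; N(-d2) = 0.7070685898; sqrt(T) = 1.0000000000
Term 1 = -110.1600 * 0.9801986733 * 0.3988983478 * 0.5300 / (2 * 1.0000000000) = -11.4142176366
Term 2 = 0.0050 * 125.8700 * 0.9950124792 * 0.7070685898 = 0.4427742021
Term 3 = -0.0200 * 110.1600 * 0.9801986733 * 0.5059205181 = -1.0925726538
Theta = -11.4142176366 + (0.4427742021) + (-1.0925726538) = -12.064016

Answer: Theta = -12.064016


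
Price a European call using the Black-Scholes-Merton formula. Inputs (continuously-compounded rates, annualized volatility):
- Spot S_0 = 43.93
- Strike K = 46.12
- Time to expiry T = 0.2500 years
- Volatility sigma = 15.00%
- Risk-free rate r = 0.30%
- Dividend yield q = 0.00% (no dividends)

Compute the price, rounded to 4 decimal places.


Answer: Price = 0.5341

Derivation:
d1 = (ln(S/K) + (r - q + 0.5*sigma^2) * T) / (sigma * sqrt(T)) = -0.60115650
d2 = d1 - sigma * sqrt(T) = -0.67615650
exp(-rT) = 0.99925028; exp(-qT) = 1.00000000
C = S_0 * exp(-qT) * N(d1) - K * exp(-rT) * N(d2)
N(d1) = 0.27386788; N(d2) = 0.24947064
C = 43.9300 * 1.00000000 * 0.27386788 - 46.1200 * 0.99925028 * 0.24947064 = 0.5341


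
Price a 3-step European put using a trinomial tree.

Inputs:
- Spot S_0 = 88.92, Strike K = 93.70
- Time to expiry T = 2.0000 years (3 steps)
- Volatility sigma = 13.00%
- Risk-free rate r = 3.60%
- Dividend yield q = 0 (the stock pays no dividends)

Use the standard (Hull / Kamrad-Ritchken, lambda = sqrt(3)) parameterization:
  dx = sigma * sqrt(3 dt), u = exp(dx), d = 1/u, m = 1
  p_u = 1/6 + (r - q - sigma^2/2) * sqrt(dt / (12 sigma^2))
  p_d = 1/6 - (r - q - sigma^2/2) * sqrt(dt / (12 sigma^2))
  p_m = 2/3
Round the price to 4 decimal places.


dt = T/N = 0.666667; dx = sigma*sqrt(3*dt) = 0.183848
u = exp(dx) = 1.201833; d = 1/u = 0.832062
p_u = 0.216617, p_m = 0.666667, p_d = 0.116716
Discount per step: exp(-r*dt) = 0.976286
Stock lattice S(k, j) with j the centered position index:
  k=0: S(0,+0) = 88.9200
  k=1: S(1,-1) = 73.9870; S(1,+0) = 88.9200; S(1,+1) = 106.8670
  k=2: S(2,-2) = 61.5618; S(2,-1) = 73.9870; S(2,+0) = 88.9200; S(2,+1) = 106.8670; S(2,+2) = 128.4362
  k=3: S(3,-3) = 51.2233; S(3,-2) = 61.5618; S(3,-1) = 73.9870; S(3,+0) = 88.9200; S(3,+1) = 106.8670; S(3,+2) = 128.4362; S(3,+3) = 154.3589
Terminal payoffs V(N, j) = max(K - S_T, 0):
  V(3,-3) = 42.476736; V(3,-2) = 32.138199; V(3,-1) = 19.713006; V(3,+0) = 4.780000; V(3,+1) = 0.000000; V(3,+2) = 0.000000; V(3,+3) = 0.000000
Backward induction: V(k, j) = exp(-r*dt) * [p_u * V(k+1, j+1) + p_m * V(k+1, j) + p_d * V(k+1, j-1)]
  V(2,-2) = exp(-r*dt) * [p_u*19.713006 + p_m*32.138199 + p_d*42.476736] = 29.926435
  V(2,-1) = exp(-r*dt) * [p_u*4.780000 + p_m*19.713006 + p_d*32.138199] = 17.503313
  V(2,+0) = exp(-r*dt) * [p_u*0.000000 + p_m*4.780000 + p_d*19.713006] = 5.357356
  V(2,+1) = exp(-r*dt) * [p_u*0.000000 + p_m*0.000000 + p_d*4.780000] = 0.544672
  V(2,+2) = exp(-r*dt) * [p_u*0.000000 + p_m*0.000000 + p_d*0.000000] = 0.000000
  V(1,-1) = exp(-r*dt) * [p_u*5.357356 + p_m*17.503313 + p_d*29.926435] = 15.935193
  V(1,+0) = exp(-r*dt) * [p_u*0.544672 + p_m*5.357356 + p_d*17.503313] = 5.596530
  V(1,+1) = exp(-r*dt) * [p_u*0.000000 + p_m*0.544672 + p_d*5.357356] = 0.964964
  V(0,+0) = exp(-r*dt) * [p_u*0.964964 + p_m*5.596530 + p_d*15.935193] = 5.662397

Answer: Price = V(0,0) = 5.6624


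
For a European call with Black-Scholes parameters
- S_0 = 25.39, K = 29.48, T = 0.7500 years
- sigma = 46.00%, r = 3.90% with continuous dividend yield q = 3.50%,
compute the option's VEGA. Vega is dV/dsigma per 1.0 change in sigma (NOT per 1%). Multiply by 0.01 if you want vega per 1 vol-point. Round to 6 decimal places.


Answer: Vega = 8.424802

Derivation:
d1 = -0.1682013908; d2 = -0.5665730766
phi(d1) = 0.3933386288; exp(-qT) = 0.9740915363; exp(-rT) = 0.9711736407
Vega = S * exp(-qT) * phi(d1) * sqrt(T) = 25.3900 * 0.9740915363 * 0.3933386288 * 0.8660254038 = 8.424802


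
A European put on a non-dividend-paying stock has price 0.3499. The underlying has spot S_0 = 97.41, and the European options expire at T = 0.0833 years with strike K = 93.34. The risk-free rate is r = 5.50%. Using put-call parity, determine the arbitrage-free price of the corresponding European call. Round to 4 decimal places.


Put-call parity: C - P = S_0 * exp(-qT) - K * exp(-rT).
S_0 * exp(-qT) = 97.4100 * 1.00000000 = 97.41000000
K * exp(-rT) = 93.3400 * 0.99542898 = 92.91334091
C = P + S*exp(-qT) - K*exp(-rT)
C = 0.3499 + 97.41000000 - 92.91334091 = 4.8466

Answer: Call price = 4.8466


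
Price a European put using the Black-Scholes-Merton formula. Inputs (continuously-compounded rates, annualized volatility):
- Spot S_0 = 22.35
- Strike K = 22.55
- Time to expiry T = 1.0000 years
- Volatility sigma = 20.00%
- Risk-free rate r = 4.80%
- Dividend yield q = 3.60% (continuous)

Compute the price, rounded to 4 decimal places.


d1 = (ln(S/K) + (r - q + 0.5*sigma^2) * T) / (sigma * sqrt(T)) = 0.11545628
d2 = d1 - sigma * sqrt(T) = -0.08454372
exp(-rT) = 0.95313379; exp(-qT) = 0.96464029
P = K * exp(-rT) * N(-d2) - S_0 * exp(-qT) * N(-d1)
N(-d1) = 0.45404174; N(-d2) = 0.53368793
P = 22.5500 * 0.95313379 * 0.53368793 - 22.3500 * 0.96464029 * 0.45404174 = 1.6816

Answer: Price = 1.6816


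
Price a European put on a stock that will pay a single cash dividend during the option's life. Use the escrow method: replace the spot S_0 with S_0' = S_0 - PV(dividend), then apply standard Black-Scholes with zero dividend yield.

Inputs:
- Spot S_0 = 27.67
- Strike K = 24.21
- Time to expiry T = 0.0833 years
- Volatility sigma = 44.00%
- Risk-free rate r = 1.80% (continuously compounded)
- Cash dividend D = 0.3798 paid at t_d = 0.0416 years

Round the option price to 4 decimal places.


PV(D) = D * exp(-r * t_d) = 0.3798 * 0.99925148 = 0.37951571
S_0' = S_0 - PV(D) = 27.6700 - 0.37951571 = 27.29048429
d1 = (ln(S_0'/K) + (r + sigma^2/2)*T) / (sigma*sqrt(T)) = 1.01845394
d2 = d1 - sigma*sqrt(T) = 0.89146229
exp(-rT) = 0.99850172
N(-d1) = 0.15423114; N(-d2) = 0.18634061
P = K * exp(-rT) * N(-d2) - S_0' * N(-d1) = 24.2100 * 0.99850172 * 0.18634061 - 27.29048429 * 0.15423114 = 0.2955

Answer: Price = 0.2955


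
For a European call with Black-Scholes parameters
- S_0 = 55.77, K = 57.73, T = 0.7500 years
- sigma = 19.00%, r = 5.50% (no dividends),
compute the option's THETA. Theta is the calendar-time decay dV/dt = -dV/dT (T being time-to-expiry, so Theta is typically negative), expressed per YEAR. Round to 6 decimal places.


d1 = 0.1230462345; d2 = -0.0414985923
phi(d1) = 0.3959336148; exp(-qT) = 1.0000000000; exp(-rT) = 0.9595892027
Theta = -S*exp(-qT)*phi(d1)*sigma/(2*sqrt(T)) - r*K*exp(-rT)*N(d2) + q*S*exp(-qT)*N(d1)
N(d1) = 0.5489647568; N(d2) = 0.4834492076; sqrt(T) = 0.8660254038
Term 1 = -55.7700 * 1.0000000000 * 0.3959336148 * 0.1900 / (2 * 0.8660254038) = -2.4222334265
Term 2 = -0.0550 * 57.7300 * 0.9595892027 * 0.4834492076 = -1.4729922178
Term 3 = 0 (no dividend yield, q = 0)
Theta = -2.4222334265 + (-1.4729922178) + (0.0000000000) = -3.895226

Answer: Theta = -3.895226


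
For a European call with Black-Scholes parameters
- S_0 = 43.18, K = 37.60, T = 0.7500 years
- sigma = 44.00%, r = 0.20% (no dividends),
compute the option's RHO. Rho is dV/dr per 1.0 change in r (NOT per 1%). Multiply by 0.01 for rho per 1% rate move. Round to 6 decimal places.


d1 = 0.5575980003; d2 = 0.1765468227
phi(d1) = 0.3415038596; exp(-qT) = 1.0000000000; exp(-rT) = 0.9985011244
N(d2) = 0.5700678164
Rho = K*T*exp(-rT)*N(d2) = 37.6000 * 0.7500 * 0.9985011244 * 0.5700678164 = 16.051817

Answer: Rho = 16.051817


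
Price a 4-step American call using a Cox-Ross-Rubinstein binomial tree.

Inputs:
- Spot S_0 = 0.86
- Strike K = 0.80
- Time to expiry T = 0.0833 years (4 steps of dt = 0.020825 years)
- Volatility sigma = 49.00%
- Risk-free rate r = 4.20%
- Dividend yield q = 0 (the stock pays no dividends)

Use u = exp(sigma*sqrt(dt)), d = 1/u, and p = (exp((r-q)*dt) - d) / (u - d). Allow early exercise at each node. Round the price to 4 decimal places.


dt = T/N = 0.020825
u = exp(sigma*sqrt(dt)) = 1.073271; d = 1/u = 0.931731
p = (exp((r-q)*dt) - d) / (u - d) = 0.488512
Discount per step: exp(-r*dt) = 0.999126
Stock lattice S(k, i) with i counting down-moves:
  k=0: S(0,0) = 0.8600
  k=1: S(1,0) = 0.9230; S(1,1) = 0.8013
  k=2: S(2,0) = 0.9906; S(2,1) = 0.8600; S(2,2) = 0.7466
  k=3: S(3,0) = 1.0632; S(3,1) = 0.9230; S(3,2) = 0.8013; S(3,3) = 0.6956
  k=4: S(4,0) = 1.1411; S(4,1) = 0.9906; S(4,2) = 0.8600; S(4,3) = 0.7466; S(4,4) = 0.6481
Terminal payoffs V(N, i) = max(S_T - K, 0):
  V(4,0) = 0.341134; V(4,1) = 0.190644; V(4,2) = 0.060000; V(4,3) = 0.000000; V(4,4) = 0.000000
Backward induction: V(k, i) = exp(-r*dt) * [p * V(k+1, i) + (1-p) * V(k+1, i+1)]; then take max(V_cont, immediate exercise) for American.
  V(3,0) = exp(-r*dt) * [p*0.341134 + (1-p)*0.190644] = 0.263929; exercise = 0.263229; V(3,0) = max -> 0.263929
  V(3,1) = exp(-r*dt) * [p*0.190644 + (1-p)*0.060000] = 0.123713; exercise = 0.123013; V(3,1) = max -> 0.123713
  V(3,2) = exp(-r*dt) * [p*0.060000 + (1-p)*0.000000] = 0.029285; exercise = 0.001289; V(3,2) = max -> 0.029285
  V(3,3) = exp(-r*dt) * [p*0.000000 + (1-p)*0.000000] = 0.000000; exercise = 0.000000; V(3,3) = max -> 0.000000
  V(2,0) = exp(-r*dt) * [p*0.263929 + (1-p)*0.123713] = 0.192042; exercise = 0.190644; V(2,0) = max -> 0.192042
  V(2,1) = exp(-r*dt) * [p*0.123713 + (1-p)*0.029285] = 0.075348; exercise = 0.060000; V(2,1) = max -> 0.075348
  V(2,2) = exp(-r*dt) * [p*0.029285 + (1-p)*0.000000] = 0.014294; exercise = 0.000000; V(2,2) = max -> 0.014294
  V(1,0) = exp(-r*dt) * [p*0.192042 + (1-p)*0.075348] = 0.132239; exercise = 0.123013; V(1,0) = max -> 0.132239
  V(1,1) = exp(-r*dt) * [p*0.075348 + (1-p)*0.014294] = 0.044081; exercise = 0.001289; V(1,1) = max -> 0.044081
  V(0,0) = exp(-r*dt) * [p*0.132239 + (1-p)*0.044081] = 0.087071; exercise = 0.060000; V(0,0) = max -> 0.087071

Answer: Price = V(0,0) = 0.0871


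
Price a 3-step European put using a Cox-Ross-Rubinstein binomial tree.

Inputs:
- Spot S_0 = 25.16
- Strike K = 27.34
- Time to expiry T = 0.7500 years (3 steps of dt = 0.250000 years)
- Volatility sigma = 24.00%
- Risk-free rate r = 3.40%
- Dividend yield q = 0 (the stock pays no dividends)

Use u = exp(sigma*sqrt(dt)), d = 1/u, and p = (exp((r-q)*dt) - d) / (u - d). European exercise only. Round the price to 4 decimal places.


dt = T/N = 0.250000
u = exp(sigma*sqrt(dt)) = 1.127497; d = 1/u = 0.886920
p = (exp((r-q)*dt) - d) / (u - d) = 0.505518
Discount per step: exp(-r*dt) = 0.991536
Stock lattice S(k, i) with i counting down-moves:
  k=0: S(0,0) = 25.1600
  k=1: S(1,0) = 28.3678; S(1,1) = 22.3149
  k=2: S(2,0) = 31.9846; S(2,1) = 25.1600; S(2,2) = 19.7916
  k=3: S(3,0) = 36.0626; S(3,1) = 28.3678; S(3,2) = 22.3149; S(3,3) = 17.5535
Terminal payoffs V(N, i) = max(K - S_T, 0):
  V(3,0) = 0.000000; V(3,1) = 0.000000; V(3,2) = 5.025082; V(3,3) = 9.786464
Backward induction: V(k, i) = exp(-r*dt) * [p * V(k+1, i) + (1-p) * V(k+1, i+1)].
  V(2,0) = exp(-r*dt) * [p*0.000000 + (1-p)*0.000000] = 0.000000
  V(2,1) = exp(-r*dt) * [p*0.000000 + (1-p)*5.025082] = 2.463779
  V(2,2) = exp(-r*dt) * [p*5.025082 + (1-p)*9.786464] = 7.317038
  V(1,0) = exp(-r*dt) * [p*0.000000 + (1-p)*2.463779] = 1.207982
  V(1,1) = exp(-r*dt) * [p*2.463779 + (1-p)*7.317038] = 4.822461
  V(0,0) = exp(-r*dt) * [p*1.207982 + (1-p)*4.822461] = 2.969924

Answer: Price = V(0,0) = 2.9699


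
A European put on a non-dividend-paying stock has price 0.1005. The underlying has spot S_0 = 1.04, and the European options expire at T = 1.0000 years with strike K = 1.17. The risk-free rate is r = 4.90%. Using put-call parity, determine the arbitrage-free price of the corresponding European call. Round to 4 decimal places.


Answer: Call price = 0.0264

Derivation:
Put-call parity: C - P = S_0 * exp(-qT) - K * exp(-rT).
S_0 * exp(-qT) = 1.0400 * 1.00000000 = 1.04000000
K * exp(-rT) = 1.1700 * 0.95218113 = 1.11405192
C = P + S*exp(-qT) - K*exp(-rT)
C = 0.1005 + 1.04000000 - 1.11405192 = 0.0264


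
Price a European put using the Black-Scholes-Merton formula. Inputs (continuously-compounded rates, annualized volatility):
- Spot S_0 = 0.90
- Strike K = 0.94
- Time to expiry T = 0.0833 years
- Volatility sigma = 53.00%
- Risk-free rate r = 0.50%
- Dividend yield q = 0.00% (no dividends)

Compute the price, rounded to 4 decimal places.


Answer: Price = 0.0781

Derivation:
d1 = (ln(S/K) + (r - q + 0.5*sigma^2) * T) / (sigma * sqrt(T)) = -0.20507091
d2 = d1 - sigma * sqrt(T) = -0.35803813
exp(-rT) = 0.99958359; exp(-qT) = 1.00000000
P = K * exp(-rT) * N(-d2) - S_0 * exp(-qT) * N(-d1)
N(-d1) = 0.58124164; N(-d2) = 0.63984261
P = 0.9400 * 0.99958359 * 0.63984261 - 0.9000 * 1.00000000 * 0.58124164 = 0.0781


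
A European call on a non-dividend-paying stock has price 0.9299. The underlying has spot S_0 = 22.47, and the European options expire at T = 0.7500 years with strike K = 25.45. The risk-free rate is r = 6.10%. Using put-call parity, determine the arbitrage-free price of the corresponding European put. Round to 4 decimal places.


Put-call parity: C - P = S_0 * exp(-qT) - K * exp(-rT).
S_0 * exp(-qT) = 22.4700 * 1.00000000 = 22.47000000
K * exp(-rT) = 25.4500 * 0.95528075 = 24.31189515
P = C - S*exp(-qT) + K*exp(-rT)
P = 0.9299 - 22.47000000 + 24.31189515 = 2.7718

Answer: Put price = 2.7718


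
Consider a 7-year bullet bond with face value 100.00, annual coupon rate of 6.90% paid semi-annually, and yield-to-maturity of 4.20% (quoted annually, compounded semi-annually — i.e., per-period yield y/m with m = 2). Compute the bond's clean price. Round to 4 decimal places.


Answer: Price = 116.2290

Derivation:
Coupon per period c = face * coupon_rate / m = 3.450000
Periods per year m = 2; per-period yield y/m = 0.021000
Number of cashflows N = 14
Cashflows (t years, CF_t, discount factor 1/(1+y/m)^(m*t), PV):
  t = 0.5000: CF_t = 3.450000, DF = 0.979432, PV = 3.379040
  t = 1.0000: CF_t = 3.450000, DF = 0.959287, PV = 3.309540
  t = 1.5000: CF_t = 3.450000, DF = 0.939556, PV = 3.241469
  t = 2.0000: CF_t = 3.450000, DF = 0.920231, PV = 3.174798
  t = 2.5000: CF_t = 3.450000, DF = 0.901304, PV = 3.109499
  t = 3.0000: CF_t = 3.450000, DF = 0.882766, PV = 3.045542
  t = 3.5000: CF_t = 3.450000, DF = 0.864609, PV = 2.982901
  t = 4.0000: CF_t = 3.450000, DF = 0.846826, PV = 2.921549
  t = 4.5000: CF_t = 3.450000, DF = 0.829408, PV = 2.861458
  t = 5.0000: CF_t = 3.450000, DF = 0.812349, PV = 2.802604
  t = 5.5000: CF_t = 3.450000, DF = 0.795640, PV = 2.744959
  t = 6.0000: CF_t = 3.450000, DF = 0.779276, PV = 2.688501
  t = 6.5000: CF_t = 3.450000, DF = 0.763247, PV = 2.633204
  t = 7.0000: CF_t = 103.450000, DF = 0.747549, PV = 77.333934
Price P = sum_t PV_t = 116.228999


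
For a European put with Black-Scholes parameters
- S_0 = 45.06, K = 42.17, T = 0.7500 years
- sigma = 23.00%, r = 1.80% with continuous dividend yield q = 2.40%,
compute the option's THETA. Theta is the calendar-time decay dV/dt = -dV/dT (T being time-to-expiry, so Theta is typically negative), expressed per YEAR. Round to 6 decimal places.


Answer: Theta = -2.205883

Derivation:
d1 = 0.4097849831; d2 = 0.2105991402
phi(d1) = 0.3668139897; exp(-qT) = 0.9821610324; exp(-rT) = 0.9865907163
Theta = -S*exp(-qT)*phi(d1)*sigma/(2*sqrt(T)) + r*K*exp(-rT)*N(-d2) - q*S*exp(-qT)*N(-d1)
N(-d1) = 0.3409818415; N(-d2) = 0.4166000416; sqrt(T) = 0.8660254038
Term 1 = -45.0600 * 0.9821610324 * 0.3668139897 * 0.2300 / (2 * 0.8660254038) = -2.1556933699
Term 2 = 0.0180 * 42.1700 * 0.9865907163 * 0.4166000416 = 0.3119840845
Term 3 = -0.0240 * 45.0600 * 0.9821610324 * 0.3409818415 = -0.3621732583
Theta = -2.1556933699 + (0.3119840845) + (-0.3621732583) = -2.205883
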